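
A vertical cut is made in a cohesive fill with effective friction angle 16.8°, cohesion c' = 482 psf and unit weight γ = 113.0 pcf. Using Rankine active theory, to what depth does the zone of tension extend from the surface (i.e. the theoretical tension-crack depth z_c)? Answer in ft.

K_a = tan²(45° − 16.8°/2) = 0.5516; √K_a = 0.7427.
The active pressure is zero where K_a γ z = 2c√K_a, so z_c = 2c/(γ√K_a) = 2×482/(113.0×0.7427) = 11.49 ft.

11.5 ft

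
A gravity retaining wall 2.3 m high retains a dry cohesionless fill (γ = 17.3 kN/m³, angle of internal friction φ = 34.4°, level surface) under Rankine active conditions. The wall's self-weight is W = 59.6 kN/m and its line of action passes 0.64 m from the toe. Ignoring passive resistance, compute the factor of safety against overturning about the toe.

K_a = tan²(45° − 34.4°/2) = 0.2780.
P_a = ½K_aγH² = 0.5×0.2780×17.3×2.3² = 12.72 kN/m, acting at H/3 = 0.7667 m above the base.
Overturning moment M_o = P_a × H/3 = 12.72 × 0.7667 = 9.752.
Resisting moment M_r = W × 0.64 = 59.6 × 0.64 = 38.14.
FS_overturning = M_r/M_o = 38.14/9.752 = 3.911.

3.91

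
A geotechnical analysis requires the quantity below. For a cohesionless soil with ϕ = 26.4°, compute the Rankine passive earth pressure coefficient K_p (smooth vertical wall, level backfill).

K_p = (1 + sin φ)/(1 − sin φ) = tan²(45° + 26.4°/2) = 2.601.

2.60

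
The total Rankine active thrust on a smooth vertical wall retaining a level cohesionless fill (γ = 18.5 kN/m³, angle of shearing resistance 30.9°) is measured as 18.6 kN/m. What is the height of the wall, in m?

K_a = 0.3214. P_a = ½ K_a γ H² ⇒ H = √(2P_a/(K_a γ)).
H = √(2×18.6/(0.3214×18.5)) = 2.501 m.

2.50 m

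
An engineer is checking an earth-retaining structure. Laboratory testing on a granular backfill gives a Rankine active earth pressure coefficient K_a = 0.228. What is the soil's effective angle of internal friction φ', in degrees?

39.0°

K_a = tan²(45° − φ/2) ⇒ 45° − φ/2 = arctan(√0.228) = 25.52°.
φ = 2(45° − 25.52°) = 38.95°.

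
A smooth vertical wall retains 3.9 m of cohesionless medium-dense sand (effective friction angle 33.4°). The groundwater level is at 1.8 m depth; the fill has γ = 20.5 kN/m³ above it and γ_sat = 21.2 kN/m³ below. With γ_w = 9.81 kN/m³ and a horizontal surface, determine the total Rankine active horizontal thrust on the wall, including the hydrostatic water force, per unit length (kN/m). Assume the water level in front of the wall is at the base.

61.0 kN/m

K_a = tan²(45° − φ/2) = 0.2899.
γ' = 21.2 − 9.81 = 11.39 kN/m³. Depth below WT = 2.1 m.
σ'_h at WT = K_a γ d_w = 10.70 kPa; at base = 10.70 + K_a γ' × 2.1 = 17.63 kPa.
P₁ (0–1.8 m) = ½×10.70×1.8 = 9.628. P₂ (1.8–3.9 m) = ½(10.70+17.63)×2.1 = 29.75.
P_w = ½ γ_w h₂² = 0.5×9.81×2.1² = 21.63. Total = 9.628+29.75+21.63 = 61.01 kN/m.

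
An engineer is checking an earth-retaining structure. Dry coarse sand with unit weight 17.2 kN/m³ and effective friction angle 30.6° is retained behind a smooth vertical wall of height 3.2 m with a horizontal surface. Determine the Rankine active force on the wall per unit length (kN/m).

28.7 kN/m

K_a = tan²(45° − φ/2) = 0.3253.
P_a = ½ K_a γ H² = 0.5 × 0.3253 × 17.2 × 3.2² = 28.65 kN/m.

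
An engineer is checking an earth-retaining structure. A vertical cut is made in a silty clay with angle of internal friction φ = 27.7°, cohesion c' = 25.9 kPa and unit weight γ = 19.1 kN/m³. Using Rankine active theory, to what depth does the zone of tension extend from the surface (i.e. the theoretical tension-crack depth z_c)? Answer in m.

4.49 m

K_a = tan²(45° − 27.7°/2) = 0.3653; √K_a = 0.6044.
The active pressure is zero where K_a γ z = 2c√K_a, so z_c = 2c/(γ√K_a) = 2×25.9/(19.1×0.6044) = 4.487 m.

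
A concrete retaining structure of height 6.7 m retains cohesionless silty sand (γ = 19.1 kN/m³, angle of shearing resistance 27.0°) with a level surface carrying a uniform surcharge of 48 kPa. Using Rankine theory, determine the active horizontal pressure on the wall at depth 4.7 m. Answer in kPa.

K_a = (1 − sin φ)/(1 + sin φ) = 0.3755.
σ_v = γz + q = 19.1 × 4.7 + 48 = 137.8 kPa.
σ_h = K_a σ_v = 0.3755 × 137.8 = 51.74 kPa.

51.7 kPa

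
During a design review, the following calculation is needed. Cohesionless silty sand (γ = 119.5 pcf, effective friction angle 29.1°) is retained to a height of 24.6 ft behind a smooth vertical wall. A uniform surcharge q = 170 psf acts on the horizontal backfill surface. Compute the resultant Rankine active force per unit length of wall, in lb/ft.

13900 lb/ft

K_a = tan²(45° − φ/2) = 0.3456.
Soil triangle: ½ K_a γ H² = 0.5×0.3456×119.5×24.6² = 12500 lb/ft.
Surcharge rectangle: K_a q H = 0.3456×170×24.6 = 1445 lb/ft.
Total = 12500 + 1445 = 13940 lb/ft.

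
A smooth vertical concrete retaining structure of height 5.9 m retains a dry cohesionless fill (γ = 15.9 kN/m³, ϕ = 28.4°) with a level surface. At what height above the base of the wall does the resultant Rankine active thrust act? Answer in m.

K_a = 0.3554.
The pressure distribution is triangular, so the resultant acts at H/3 above the base = 5.9/3 = 1.967 m.

1.97 m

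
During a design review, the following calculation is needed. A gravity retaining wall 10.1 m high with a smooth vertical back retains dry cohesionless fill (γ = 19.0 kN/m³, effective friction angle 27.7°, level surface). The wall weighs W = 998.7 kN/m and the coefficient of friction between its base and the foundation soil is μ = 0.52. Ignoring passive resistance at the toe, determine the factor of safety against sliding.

1.47

K_a = tan²(45° − 27.7°/2) = 0.3653.
P_a = ½K_aγH² = 0.5×0.3653×19.0×10.1² = 354.0 kN/m, acting at H/3 = 3.367 m above the base.
FS_sliding = μW / P_a = 0.52×998.7 / 354.0 = 1.467.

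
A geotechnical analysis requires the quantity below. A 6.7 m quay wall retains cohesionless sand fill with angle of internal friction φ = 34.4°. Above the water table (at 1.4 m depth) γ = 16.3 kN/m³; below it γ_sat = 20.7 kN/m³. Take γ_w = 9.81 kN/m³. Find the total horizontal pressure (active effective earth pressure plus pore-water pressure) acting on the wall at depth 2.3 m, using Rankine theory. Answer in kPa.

17.9 kPa

K_a = (1 − sin φ)/(1 + sin φ) = 0.2780.
γ' = 20.7 − 9.81 = 10.89 kN/m³.
Effective vertical stress at 2.3 m: σ'_v = 16.3×1.4 + 10.89×0.900 = 32.62 kPa.
σ'_h = K_a σ'_v = 0.2780 × 32.62 = 9.068 kPa; u = γ_w × 0.900 = 8.829 kPa.
Total σ_h = 9.068 + 8.829 = 17.90 kPa.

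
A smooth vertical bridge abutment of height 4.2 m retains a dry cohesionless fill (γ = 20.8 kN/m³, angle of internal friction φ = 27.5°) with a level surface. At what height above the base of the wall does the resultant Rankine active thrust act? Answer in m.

1.40 m

K_a = 0.3682.
The pressure distribution is triangular, so the resultant acts at H/3 above the base = 4.2/3 = 1.400 m.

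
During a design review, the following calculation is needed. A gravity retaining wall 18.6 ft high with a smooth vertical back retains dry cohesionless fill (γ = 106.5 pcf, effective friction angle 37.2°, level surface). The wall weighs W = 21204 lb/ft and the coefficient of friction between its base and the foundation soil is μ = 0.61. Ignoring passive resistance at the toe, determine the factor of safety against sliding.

K_a = tan²(45° − 37.2°/2) = 0.2464.
P_a = ½K_aγH² = 0.5×0.2464×106.5×18.6² = 4540 lb/ft, acting at H/3 = 6.200 ft above the base.
FS_sliding = μW / P_a = 0.61×21204 / 4540 = 2.849.

2.85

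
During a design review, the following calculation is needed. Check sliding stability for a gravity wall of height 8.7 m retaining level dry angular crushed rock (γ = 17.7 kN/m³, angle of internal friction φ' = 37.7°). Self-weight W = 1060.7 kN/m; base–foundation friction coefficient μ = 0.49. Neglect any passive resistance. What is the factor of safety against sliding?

K_a = tan²(45° − 37.7°/2) = 0.2411.
P_a = ½K_aγH² = 0.5×0.2411×17.7×8.7² = 161.5 kN/m, acting at H/3 = 2.900 m above the base.
FS_sliding = μW / P_a = 0.49×1060.7 / 161.5 = 3.219.

3.22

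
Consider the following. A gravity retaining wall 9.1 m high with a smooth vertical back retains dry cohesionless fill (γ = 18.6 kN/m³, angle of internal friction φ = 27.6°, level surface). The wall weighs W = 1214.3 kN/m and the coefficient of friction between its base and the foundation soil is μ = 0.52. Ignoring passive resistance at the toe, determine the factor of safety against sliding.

K_a = tan²(45° − 27.6°/2) = 0.3668.
P_a = ½K_aγH² = 0.5×0.3668×18.6×9.1² = 282.5 kN/m, acting at H/3 = 3.033 m above the base.
FS_sliding = μW / P_a = 0.52×1214.3 / 282.5 = 2.235.

2.24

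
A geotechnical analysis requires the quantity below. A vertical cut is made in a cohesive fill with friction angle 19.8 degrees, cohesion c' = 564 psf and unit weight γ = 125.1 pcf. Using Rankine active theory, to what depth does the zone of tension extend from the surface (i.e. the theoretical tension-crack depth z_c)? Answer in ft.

12.8 ft

K_a = tan²(45° − 19.8°/2) = 0.4939; √K_a = 0.7028.
The active pressure is zero where K_a γ z = 2c√K_a, so z_c = 2c/(γ√K_a) = 2×564/(125.1×0.7028) = 12.83 ft.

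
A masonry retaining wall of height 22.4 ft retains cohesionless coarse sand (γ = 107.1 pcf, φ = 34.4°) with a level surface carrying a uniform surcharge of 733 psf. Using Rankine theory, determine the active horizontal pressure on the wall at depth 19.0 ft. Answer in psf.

K_a = (1 − sin φ)/(1 + sin φ) = 0.2780.
σ_v = γz + q = 107.1 × 19.0 + 733 = 2768 psf.
σ_h = K_a σ_v = 0.2780 × 2768 = 769.4 psf.

769 psf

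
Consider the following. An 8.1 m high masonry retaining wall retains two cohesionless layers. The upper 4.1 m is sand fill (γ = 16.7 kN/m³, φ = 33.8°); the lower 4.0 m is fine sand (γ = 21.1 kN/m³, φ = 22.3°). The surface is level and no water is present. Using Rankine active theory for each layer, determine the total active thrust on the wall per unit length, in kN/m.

239 kN/m

K_a1 = tan²(45°−33.8°/2) = 0.2851; K_a2 = tan²(45°−22.3°/2) = 0.4498.
Layer 1: σ at base = K_a1 γ₁ h₁ = 19.52 kPa; P₁ = ½×19.52×4.1 = 40.02.
Layer 2: σ_v at top = γ₁h₁ = 68.47; σ_h top = K_a2×68.47 = 30.80; σ_h base = K_a2×(68.47+21.1×4.0) = 68.77.
P₂ = ½(30.80+68.77)×4.0 = 199.1. Total P_a = 40.02+199.1 = 239.2 kN/m.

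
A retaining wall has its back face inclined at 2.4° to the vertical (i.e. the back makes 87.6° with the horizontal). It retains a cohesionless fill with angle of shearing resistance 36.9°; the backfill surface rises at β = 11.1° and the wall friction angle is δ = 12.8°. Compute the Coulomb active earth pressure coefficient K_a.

K_a = sin²(α+φ) / [sin²α · sin(α−δ) · (1 + √{sin(φ+δ)sin(φ−β) / (sin(α−δ)sin(α+β))})²].
With α = 87.6°, φ = 36.9°, δ = 12.8°, β = 11.1°: K_a = 0.2789.

0.279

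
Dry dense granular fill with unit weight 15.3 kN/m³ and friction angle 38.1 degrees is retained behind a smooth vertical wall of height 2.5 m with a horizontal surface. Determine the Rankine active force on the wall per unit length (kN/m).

11.3 kN/m

K_a = tan²(45° − φ/2) = 0.2368.
P_a = ½ K_a γ H² = 0.5 × 0.2368 × 15.3 × 2.5² = 11.32 kN/m.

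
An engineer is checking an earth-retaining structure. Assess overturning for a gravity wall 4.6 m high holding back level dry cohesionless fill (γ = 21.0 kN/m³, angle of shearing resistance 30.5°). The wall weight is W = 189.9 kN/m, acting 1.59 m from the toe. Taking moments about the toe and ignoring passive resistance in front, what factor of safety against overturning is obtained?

K_a = tan²(45° − 30.5°/2) = 0.3267.
P_a = ½K_aγH² = 0.5×0.3267×21.0×4.6² = 72.58 kN/m, acting at H/3 = 1.533 m above the base.
Overturning moment M_o = P_a × H/3 = 72.58 × 1.533 = 111.3.
Resisting moment M_r = W × 1.59 = 189.9 × 1.59 = 301.9.
FS_overturning = M_r/M_o = 301.9/111.3 = 2.713.

2.71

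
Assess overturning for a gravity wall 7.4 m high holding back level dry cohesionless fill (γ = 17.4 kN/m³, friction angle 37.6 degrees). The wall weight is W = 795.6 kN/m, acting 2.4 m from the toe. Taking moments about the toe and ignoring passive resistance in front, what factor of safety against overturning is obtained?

6.71

K_a = tan²(45° − 37.6°/2) = 0.2421.
P_a = ½K_aγH² = 0.5×0.2421×17.4×7.4² = 115.4 kN/m, acting at H/3 = 2.467 m above the base.
Overturning moment M_o = P_a × H/3 = 115.4 × 2.467 = 284.5.
Resisting moment M_r = W × 2.4 = 795.6 × 2.4 = 1909.
FS_overturning = M_r/M_o = 1909/284.5 = 6.711.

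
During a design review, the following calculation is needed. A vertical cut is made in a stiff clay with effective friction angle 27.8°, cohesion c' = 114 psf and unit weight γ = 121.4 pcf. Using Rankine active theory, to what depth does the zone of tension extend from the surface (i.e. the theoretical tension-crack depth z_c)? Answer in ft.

3.11 ft

K_a = tan²(45° − 27.8°/2) = 0.3639; √K_a = 0.6032.
The active pressure is zero where K_a γ z = 2c√K_a, so z_c = 2c/(γ√K_a) = 2×114/(121.4×0.6032) = 3.113 ft.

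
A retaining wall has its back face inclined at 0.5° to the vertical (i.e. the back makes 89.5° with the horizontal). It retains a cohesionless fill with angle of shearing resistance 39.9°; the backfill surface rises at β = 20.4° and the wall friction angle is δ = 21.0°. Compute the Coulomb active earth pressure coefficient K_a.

0.258

K_a = sin²(α+φ) / [sin²α · sin(α−δ) · (1 + √{sin(φ+δ)sin(φ−β) / (sin(α−δ)sin(α+β))})²].
With α = 89.5°, φ = 39.9°, δ = 21.0°, β = 20.4°: K_a = 0.2579.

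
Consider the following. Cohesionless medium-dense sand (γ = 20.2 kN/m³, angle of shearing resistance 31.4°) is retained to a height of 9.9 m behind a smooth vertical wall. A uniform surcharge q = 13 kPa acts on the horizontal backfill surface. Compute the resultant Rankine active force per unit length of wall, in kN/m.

352 kN/m

K_a = tan²(45° − φ/2) = 0.3149.
Soil triangle: ½ K_a γ H² = 0.5×0.3149×20.2×9.9² = 311.7 kN/m.
Surcharge rectangle: K_a q H = 0.3149×13×9.9 = 40.53 kN/m.
Total = 311.7 + 40.53 = 352.3 kN/m.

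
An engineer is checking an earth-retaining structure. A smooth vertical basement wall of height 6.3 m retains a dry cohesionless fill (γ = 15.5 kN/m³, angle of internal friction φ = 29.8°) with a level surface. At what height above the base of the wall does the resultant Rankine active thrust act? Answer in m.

K_a = 0.3360.
The pressure distribution is triangular, so the resultant acts at H/3 above the base = 6.3/3 = 2.100 m.

2.10 m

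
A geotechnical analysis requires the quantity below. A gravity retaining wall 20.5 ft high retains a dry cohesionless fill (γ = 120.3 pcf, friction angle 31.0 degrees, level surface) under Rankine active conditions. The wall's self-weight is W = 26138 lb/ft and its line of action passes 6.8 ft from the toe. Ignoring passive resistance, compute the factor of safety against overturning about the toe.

3.21

K_a = tan²(45° − 31.0°/2) = 0.3201.
P_a = ½K_aγH² = 0.5×0.3201×120.3×20.5² = 8091 lb/ft, acting at H/3 = 6.833 ft above the base.
Overturning moment M_o = P_a × H/3 = 8091 × 6.833 = 55290.
Resisting moment M_r = W × 6.8 = 26138 × 6.8 = 177700.
FS_overturning = M_r/M_o = 177700/55290 = 3.215.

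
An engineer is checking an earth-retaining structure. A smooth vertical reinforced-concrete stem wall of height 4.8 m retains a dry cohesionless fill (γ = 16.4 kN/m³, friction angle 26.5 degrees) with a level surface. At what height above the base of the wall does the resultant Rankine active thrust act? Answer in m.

K_a = 0.3829.
The pressure distribution is triangular, so the resultant acts at H/3 above the base = 4.8/3 = 1.600 m.

1.60 m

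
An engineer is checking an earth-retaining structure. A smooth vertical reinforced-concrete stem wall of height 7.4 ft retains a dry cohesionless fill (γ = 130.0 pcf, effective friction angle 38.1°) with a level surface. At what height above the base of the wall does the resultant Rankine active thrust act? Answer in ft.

K_a = 0.2368.
The pressure distribution is triangular, so the resultant acts at H/3 above the base = 7.4/3 = 2.467 ft.

2.47 ft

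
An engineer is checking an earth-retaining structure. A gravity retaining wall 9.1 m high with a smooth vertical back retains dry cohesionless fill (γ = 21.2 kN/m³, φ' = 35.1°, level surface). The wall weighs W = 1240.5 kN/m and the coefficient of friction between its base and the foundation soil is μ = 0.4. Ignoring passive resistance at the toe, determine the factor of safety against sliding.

K_a = tan²(45° − 35.1°/2) = 0.2698.
P_a = ½K_aγH² = 0.5×0.2698×21.2×9.1² = 236.9 kN/m, acting at H/3 = 3.033 m above the base.
FS_sliding = μW / P_a = 0.4×1240.5 / 236.9 = 2.095.

2.09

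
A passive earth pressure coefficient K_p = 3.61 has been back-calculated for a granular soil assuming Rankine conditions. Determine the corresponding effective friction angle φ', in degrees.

K_p = (1+sin φ)/(1−sin φ) ⇒ sin φ = (K_p − 1)/(K_p + 1) = 0.5662.
φ = arcsin(0.5662) = 34.48°.

34.5°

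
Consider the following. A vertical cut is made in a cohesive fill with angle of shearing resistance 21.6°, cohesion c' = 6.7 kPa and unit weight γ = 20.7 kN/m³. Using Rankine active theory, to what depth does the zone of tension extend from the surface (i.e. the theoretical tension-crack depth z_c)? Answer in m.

0.953 m

K_a = tan²(45° − 21.6°/2) = 0.4619; √K_a = 0.6796.
The active pressure is zero where K_a γ z = 2c√K_a, so z_c = 2c/(γ√K_a) = 2×6.7/(20.7×0.6796) = 0.9525 m.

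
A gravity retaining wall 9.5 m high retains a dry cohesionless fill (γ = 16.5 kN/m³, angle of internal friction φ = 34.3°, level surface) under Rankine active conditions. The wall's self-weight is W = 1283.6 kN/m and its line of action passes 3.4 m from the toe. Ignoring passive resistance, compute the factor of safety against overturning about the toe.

K_a = tan²(45° − 34.3°/2) = 0.2792.
P_a = ½K_aγH² = 0.5×0.2792×16.5×9.5² = 207.9 kN/m, acting at H/3 = 3.167 m above the base.
Overturning moment M_o = P_a × H/3 = 207.9 × 3.167 = 658.2.
Resisting moment M_r = W × 3.4 = 1283.6 × 3.4 = 4364.
FS_overturning = M_r/M_o = 4364/658.2 = 6.631.

6.63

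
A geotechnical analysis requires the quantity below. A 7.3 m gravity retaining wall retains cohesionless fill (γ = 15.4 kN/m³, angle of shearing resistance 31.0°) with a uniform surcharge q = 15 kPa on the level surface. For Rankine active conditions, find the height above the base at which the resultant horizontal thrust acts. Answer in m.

K_a = 0.3201.
Triangular part P₁ = ½K_aγH² = 131.3 at H/3 = 2.433 m; rectangular part P₂ = K_a q H = 35.05 at H/2 = 3.650 m.
ȳ = (P₁·2.433 + P₂·3.650)/(P₁+P₂) = 2.690 m.

2.69 m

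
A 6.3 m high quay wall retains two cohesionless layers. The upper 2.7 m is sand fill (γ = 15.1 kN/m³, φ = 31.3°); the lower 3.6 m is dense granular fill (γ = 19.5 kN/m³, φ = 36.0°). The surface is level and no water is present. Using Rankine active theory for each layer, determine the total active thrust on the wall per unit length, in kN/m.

K_a1 = tan²(45°−31.3°/2) = 0.3162; K_a2 = tan²(45°−36.0°/2) = 0.2596.
Layer 1: σ at base = K_a1 γ₁ h₁ = 12.89 kPa; P₁ = ½×12.89×2.7 = 17.40.
Layer 2: σ_v at top = γ₁h₁ = 40.77; σ_h top = K_a2×40.77 = 10.58; σ_h base = K_a2×(40.77+19.5×3.6) = 28.81.
P₂ = ½(10.58+28.81)×3.6 = 70.91. Total P_a = 17.40+70.91 = 88.31 kN/m.

88.3 kN/m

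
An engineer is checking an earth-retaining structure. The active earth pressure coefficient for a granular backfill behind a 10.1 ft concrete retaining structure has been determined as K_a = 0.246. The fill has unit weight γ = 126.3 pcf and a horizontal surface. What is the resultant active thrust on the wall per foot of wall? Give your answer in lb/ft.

P = ½ K_a γ H² = 0.5 × 0.246 × 126.3 × 10.1² = 1585 lb/ft.

1580 lb/ft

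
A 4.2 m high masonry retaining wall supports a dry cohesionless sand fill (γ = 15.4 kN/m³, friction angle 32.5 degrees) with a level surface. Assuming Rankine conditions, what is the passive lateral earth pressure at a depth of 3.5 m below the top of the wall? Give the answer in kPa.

K_p = (1 + sin φ)/(1 − sin φ) = 3.322.
σ_h = K_p γ z = 3.322 × 15.4 × 3.5 = 179.1 kPa.

179 kPa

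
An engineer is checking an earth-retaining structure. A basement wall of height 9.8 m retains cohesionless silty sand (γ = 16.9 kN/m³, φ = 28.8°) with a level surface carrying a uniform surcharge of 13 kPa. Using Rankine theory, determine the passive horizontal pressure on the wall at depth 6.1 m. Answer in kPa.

K_p = (1 + sin φ)/(1 − sin φ) = 2.859.
σ_v = γz + q = 16.9 × 6.1 + 13 = 116.1 kPa.
σ_h = K_p σ_v = 2.859 × 116.1 = 331.9 kPa.

332 kPa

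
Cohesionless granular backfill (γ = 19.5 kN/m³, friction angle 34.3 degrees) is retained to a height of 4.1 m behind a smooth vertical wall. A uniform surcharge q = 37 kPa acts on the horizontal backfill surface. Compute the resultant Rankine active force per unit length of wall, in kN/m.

88.1 kN/m

K_a = tan²(45° − φ/2) = 0.2792.
Soil triangle: ½ K_a γ H² = 0.5×0.2792×19.5×4.1² = 45.75 kN/m.
Surcharge rectangle: K_a q H = 0.2792×37×4.1 = 42.35 kN/m.
Total = 45.75 + 42.35 = 88.10 kN/m.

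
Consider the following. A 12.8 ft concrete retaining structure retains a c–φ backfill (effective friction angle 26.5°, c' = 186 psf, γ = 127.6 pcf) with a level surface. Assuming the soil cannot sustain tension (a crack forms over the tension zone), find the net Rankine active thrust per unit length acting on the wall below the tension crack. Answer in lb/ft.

1600 lb/ft

K_a = 0.3829; √K_a = 0.6188.
Tension-crack depth z_c = 2c/(γ√K_a) = 2×186/(127.6×0.6188) = 4.711 ft.
σ_a at base = K_a γ H − 2c√K_a = 0.3829×127.6×12.8 − 2×186×0.6188 = 395.2 psf.
P_a = ½ × 395.2 × (H − z_c) = 0.5×395.2×8.089 = 1599 lb/ft.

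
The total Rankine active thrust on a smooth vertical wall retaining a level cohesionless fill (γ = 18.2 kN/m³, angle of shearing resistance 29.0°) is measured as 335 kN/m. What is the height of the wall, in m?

K_a = 0.3470. P_a = ½ K_a γ H² ⇒ H = √(2P_a/(K_a γ)).
H = √(2×335/(0.3470×18.2)) = 10.30 m.

10.3 m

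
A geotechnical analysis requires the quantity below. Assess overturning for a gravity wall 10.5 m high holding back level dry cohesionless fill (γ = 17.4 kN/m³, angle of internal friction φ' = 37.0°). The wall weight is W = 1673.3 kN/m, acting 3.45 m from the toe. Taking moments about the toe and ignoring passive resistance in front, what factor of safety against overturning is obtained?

K_a = tan²(45° − 37.0°/2) = 0.2486.
P_a = ½K_aγH² = 0.5×0.2486×17.4×10.5² = 238.4 kN/m, acting at H/3 = 3.500 m above the base.
Overturning moment M_o = P_a × H/3 = 238.4 × 3.500 = 834.5.
Resisting moment M_r = W × 3.45 = 1673.3 × 3.45 = 5773.
FS_overturning = M_r/M_o = 5773/834.5 = 6.918.

6.92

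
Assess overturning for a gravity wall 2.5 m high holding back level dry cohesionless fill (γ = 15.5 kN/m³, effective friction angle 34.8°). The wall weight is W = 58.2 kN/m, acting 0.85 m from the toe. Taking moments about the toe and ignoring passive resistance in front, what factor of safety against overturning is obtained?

K_a = tan²(45° − 34.8°/2) = 0.2733.
P_a = ½K_aγH² = 0.5×0.2733×15.5×2.5² = 13.24 kN/m, acting at H/3 = 0.8333 m above the base.
Overturning moment M_o = P_a × H/3 = 13.24 × 0.8333 = 11.03.
Resisting moment M_r = W × 0.85 = 58.2 × 0.85 = 49.47.
FS_overturning = M_r/M_o = 49.47/11.03 = 4.484.

4.48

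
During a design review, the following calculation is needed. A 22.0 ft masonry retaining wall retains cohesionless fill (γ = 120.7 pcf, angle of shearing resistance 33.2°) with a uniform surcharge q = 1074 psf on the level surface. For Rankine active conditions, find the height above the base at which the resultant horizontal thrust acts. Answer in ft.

8.97 ft

K_a = 0.2924.
Triangular part P₁ = ½K_aγH² = 8539 at H/3 = 7.333 ft; rectangular part P₂ = K_a q H = 6908 at H/2 = 11.00 ft.
ȳ = (P₁·7.333 + P₂·11.00)/(P₁+P₂) = 8.973 ft.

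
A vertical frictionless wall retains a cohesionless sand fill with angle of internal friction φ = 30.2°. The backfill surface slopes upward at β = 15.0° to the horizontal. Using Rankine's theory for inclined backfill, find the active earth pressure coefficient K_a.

K_a = cos β · (cos β − √(cos²β − cos²φ)) / (cos β + √(cos²β − cos²φ)).
cos β = 0.9659, cos φ = 0.8643, √(cos²β − cos²φ) = 0.4313.
K_a = 0.9659 × (0.9659 − 0.4313)/(0.9659 + 0.4313) = 0.3696.

0.370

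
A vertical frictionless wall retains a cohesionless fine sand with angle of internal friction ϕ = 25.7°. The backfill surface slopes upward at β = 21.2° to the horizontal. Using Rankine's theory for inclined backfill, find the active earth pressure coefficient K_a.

0.551

K_a = cos β · (cos β − √(cos²β − cos²φ)) / (cos β + √(cos²β − cos²φ)).
cos β = 0.9323, cos φ = 0.9011, √(cos²β − cos²φ) = 0.2393.
K_a = 0.9323 × (0.9323 − 0.2393)/(0.9323 + 0.2393) = 0.5514.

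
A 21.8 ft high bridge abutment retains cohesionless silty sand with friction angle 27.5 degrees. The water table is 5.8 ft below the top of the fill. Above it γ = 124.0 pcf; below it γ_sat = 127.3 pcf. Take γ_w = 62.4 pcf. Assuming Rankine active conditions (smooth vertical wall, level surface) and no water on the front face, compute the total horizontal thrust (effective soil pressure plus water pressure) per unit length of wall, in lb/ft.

16100 lb/ft

K_a = tan²(45° − φ/2) = 0.3682.
γ' = 127.3 − 62.4 = 64.90 pcf. Depth below WT = 16.0 ft.
σ'_h at WT = K_a γ d_w = 264.8 psf; at base = 264.8 + K_a γ' × 16.0 = 647.2 psf.
P₁ (0–5.8 ft) = ½×264.8×5.8 = 768.0. P₂ (5.8–21.8 ft) = ½(264.8+647.2)×16.0 = 7296.
P_w = ½ γ_w h₂² = 0.5×62.4×16.0² = 7987. Total = 768.0+7296+7987 = 16050 lb/ft.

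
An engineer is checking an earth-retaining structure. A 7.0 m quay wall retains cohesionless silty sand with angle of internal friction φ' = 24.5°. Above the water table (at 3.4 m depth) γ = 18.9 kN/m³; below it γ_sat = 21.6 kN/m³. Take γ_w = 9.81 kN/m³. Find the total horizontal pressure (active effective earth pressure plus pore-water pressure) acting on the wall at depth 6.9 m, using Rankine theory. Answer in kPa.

78.0 kPa

K_a = (1 − sin φ)/(1 + sin φ) = 0.4137.
γ' = 21.6 − 9.81 = 11.79 kN/m³.
Effective vertical stress at 6.9 m: σ'_v = 18.9×3.4 + 11.79×3.50 = 105.5 kPa.
σ'_h = K_a σ'_v = 0.4137 × 105.5 = 43.66 kPa; u = γ_w × 3.50 = 34.34 kPa.
Total σ_h = 43.66 + 34.34 = 77.99 kPa.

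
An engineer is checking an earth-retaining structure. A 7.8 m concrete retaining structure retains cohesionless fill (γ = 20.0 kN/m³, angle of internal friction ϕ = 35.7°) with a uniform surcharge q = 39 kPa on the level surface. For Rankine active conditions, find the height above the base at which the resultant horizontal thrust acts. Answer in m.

K_a = 0.2630.
Triangular part P₁ = ½K_aγH² = 160.0 at H/3 = 2.600 m; rectangular part P₂ = K_a q H = 80.00 at H/2 = 3.900 m.
ȳ = (P₁·2.600 + P₂·3.900)/(P₁+P₂) = 3.033 m.

3.03 m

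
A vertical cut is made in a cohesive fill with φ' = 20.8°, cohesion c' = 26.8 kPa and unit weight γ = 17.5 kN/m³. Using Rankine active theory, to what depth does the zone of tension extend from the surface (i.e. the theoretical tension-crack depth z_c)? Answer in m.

K_a = tan²(45° − 20.8°/2) = 0.4759; √K_a = 0.6899.
The active pressure is zero where K_a γ z = 2c√K_a, so z_c = 2c/(γ√K_a) = 2×26.8/(17.5×0.6899) = 4.440 m.

4.44 m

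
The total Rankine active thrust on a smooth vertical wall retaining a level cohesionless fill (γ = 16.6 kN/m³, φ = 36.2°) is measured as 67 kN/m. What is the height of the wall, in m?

5.60 m

K_a = 0.2574. P_a = ½ K_a γ H² ⇒ H = √(2P_a/(K_a γ)).
H = √(2×67/(0.2574×16.6)) = 5.600 m.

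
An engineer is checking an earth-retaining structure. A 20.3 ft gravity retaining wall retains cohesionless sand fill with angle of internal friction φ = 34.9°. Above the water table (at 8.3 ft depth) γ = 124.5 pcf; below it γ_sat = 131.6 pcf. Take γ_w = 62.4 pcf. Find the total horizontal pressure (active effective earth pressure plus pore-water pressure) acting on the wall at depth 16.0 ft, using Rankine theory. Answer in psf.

907 psf

K_a = (1 − sin φ)/(1 + sin φ) = 0.2721.
γ' = 131.6 − 62.4 = 69.20 pcf.
Effective vertical stress at 16.0 ft: σ'_v = 124.5×8.3 + 69.20×7.70 = 1566 psf.
σ'_h = K_a σ'_v = 0.2721 × 1566 = 426.2 psf; u = γ_w × 7.70 = 480.5 psf.
Total σ_h = 426.2 + 480.5 = 906.7 psf.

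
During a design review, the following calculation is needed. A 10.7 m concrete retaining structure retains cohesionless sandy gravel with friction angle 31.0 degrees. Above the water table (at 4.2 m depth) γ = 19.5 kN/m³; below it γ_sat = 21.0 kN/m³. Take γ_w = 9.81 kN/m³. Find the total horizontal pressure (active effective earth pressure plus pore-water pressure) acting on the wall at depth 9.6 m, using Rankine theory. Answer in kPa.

98.5 kPa

K_a = (1 − sin φ)/(1 + sin φ) = 0.3201.
γ' = 21.0 − 9.81 = 11.19 kN/m³.
Effective vertical stress at 9.6 m: σ'_v = 19.5×4.2 + 11.19×5.40 = 142.3 kPa.
σ'_h = K_a σ'_v = 0.3201 × 142.3 = 45.56 kPa; u = γ_w × 5.40 = 52.97 kPa.
Total σ_h = 45.56 + 52.97 = 98.53 kPa.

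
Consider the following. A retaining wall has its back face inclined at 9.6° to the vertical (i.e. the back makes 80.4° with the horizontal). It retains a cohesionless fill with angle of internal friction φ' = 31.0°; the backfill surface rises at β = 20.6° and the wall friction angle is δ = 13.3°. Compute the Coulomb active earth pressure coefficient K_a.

0.513

K_a = sin²(α+φ) / [sin²α · sin(α−δ) · (1 + √{sin(φ+δ)sin(φ−β) / (sin(α−δ)sin(α+β))})²].
With α = 80.4°, φ = 31.0°, δ = 13.3°, β = 20.6°: K_a = 0.5132.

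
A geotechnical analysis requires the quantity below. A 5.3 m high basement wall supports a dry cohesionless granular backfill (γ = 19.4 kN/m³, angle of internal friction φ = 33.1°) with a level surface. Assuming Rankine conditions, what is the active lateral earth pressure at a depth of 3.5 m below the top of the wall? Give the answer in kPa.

19.9 kPa

K_a = (1 − sin φ)/(1 + sin φ) = 0.2936.
σ_h = K_a γ z = 0.2936 × 19.4 × 3.5 = 19.93 kPa.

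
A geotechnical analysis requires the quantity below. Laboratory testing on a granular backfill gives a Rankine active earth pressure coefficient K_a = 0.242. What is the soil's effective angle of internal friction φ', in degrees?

37.6°

K_a = tan²(45° − φ/2) ⇒ 45° − φ/2 = arctan(√0.242) = 26.19°.
φ = 2(45° − 26.19°) = 37.61°.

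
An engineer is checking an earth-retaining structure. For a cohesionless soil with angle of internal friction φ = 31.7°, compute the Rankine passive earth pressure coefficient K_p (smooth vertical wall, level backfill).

K_p = (1 + sin φ)/(1 − sin φ) = tan²(45° + 31.7°/2) = 3.215.

3.21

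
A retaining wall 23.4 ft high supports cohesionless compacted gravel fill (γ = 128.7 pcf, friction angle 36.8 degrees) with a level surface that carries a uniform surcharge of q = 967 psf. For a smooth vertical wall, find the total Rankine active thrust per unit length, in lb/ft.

K_a = tan²(45° − φ/2) = 0.2508.
Soil triangle: ½ K_a γ H² = 0.5×0.2508×128.7×23.4² = 8836 lb/ft.
Surcharge rectangle: K_a q H = 0.2508×967×23.4 = 5674 lb/ft.
Total = 8836 + 5674 = 14510 lb/ft.

14500 lb/ft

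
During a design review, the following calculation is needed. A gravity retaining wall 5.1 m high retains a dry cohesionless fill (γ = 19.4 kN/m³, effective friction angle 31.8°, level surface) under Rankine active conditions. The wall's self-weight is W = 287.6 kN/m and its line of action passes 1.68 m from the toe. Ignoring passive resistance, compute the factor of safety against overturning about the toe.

3.64

K_a = tan²(45° − 31.8°/2) = 0.3098.
P_a = ½K_aγH² = 0.5×0.3098×19.4×5.1² = 78.16 kN/m, acting at H/3 = 1.700 m above the base.
Overturning moment M_o = P_a × H/3 = 78.16 × 1.700 = 132.9.
Resisting moment M_r = W × 1.68 = 287.6 × 1.68 = 483.2.
FS_overturning = M_r/M_o = 483.2/132.9 = 3.636.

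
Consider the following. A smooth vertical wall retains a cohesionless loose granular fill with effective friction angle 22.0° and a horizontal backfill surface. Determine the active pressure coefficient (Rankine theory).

0.455

K_a = (1 − sin φ)/(1 + sin φ) = (1 − sin 22.0°)/(1 + sin 22.0°) = 0.4550.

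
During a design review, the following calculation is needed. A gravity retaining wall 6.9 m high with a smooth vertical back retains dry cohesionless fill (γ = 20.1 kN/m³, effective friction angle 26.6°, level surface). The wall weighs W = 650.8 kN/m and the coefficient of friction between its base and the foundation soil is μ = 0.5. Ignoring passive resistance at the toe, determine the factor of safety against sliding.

1.78

K_a = tan²(45° − 26.6°/2) = 0.3814.
P_a = ½K_aγH² = 0.5×0.3814×20.1×6.9² = 182.5 kN/m, acting at H/3 = 2.300 m above the base.
FS_sliding = μW / P_a = 0.5×650.8 / 182.5 = 1.783.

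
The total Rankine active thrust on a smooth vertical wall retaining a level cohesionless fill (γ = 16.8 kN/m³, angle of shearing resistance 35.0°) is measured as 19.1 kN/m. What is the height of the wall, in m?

K_a = 0.2710. P_a = ½ K_a γ H² ⇒ H = √(2P_a/(K_a γ)).
H = √(2×19.1/(0.2710×16.8)) = 2.897 m.

2.90 m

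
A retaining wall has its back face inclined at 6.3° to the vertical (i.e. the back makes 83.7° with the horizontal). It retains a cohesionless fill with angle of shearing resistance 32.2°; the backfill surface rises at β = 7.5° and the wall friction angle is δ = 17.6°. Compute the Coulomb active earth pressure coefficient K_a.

K_a = sin²(α+φ) / [sin²α · sin(α−δ) · (1 + √{sin(φ+δ)sin(φ−β) / (sin(α−δ)sin(α+β))})²].
With α = 83.7°, φ = 32.2°, δ = 17.6°, β = 7.5°: K_a = 0.3540.

0.354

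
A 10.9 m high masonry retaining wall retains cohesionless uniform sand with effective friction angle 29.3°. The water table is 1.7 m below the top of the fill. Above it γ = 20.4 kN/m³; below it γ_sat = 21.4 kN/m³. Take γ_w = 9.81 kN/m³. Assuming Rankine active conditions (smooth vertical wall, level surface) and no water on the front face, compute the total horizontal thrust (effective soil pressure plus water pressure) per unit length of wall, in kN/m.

703 kN/m

K_a = tan²(45° − φ/2) = 0.3428.
γ' = 21.4 − 9.81 = 11.59 kN/m³. Depth below WT = 9.2 m.
σ'_h at WT = K_a γ d_w = 11.89 kPa; at base = 11.89 + K_a γ' × 9.2 = 48.45 kPa.
P₁ (0–1.7 m) = ½×11.89×1.7 = 10.11. P₂ (1.7–10.9 m) = ½(11.89+48.45)×9.2 = 277.5.
P_w = ½ γ_w h₂² = 0.5×9.81×9.2² = 415.2. Total = 10.11+277.5+415.2 = 702.8 kN/m.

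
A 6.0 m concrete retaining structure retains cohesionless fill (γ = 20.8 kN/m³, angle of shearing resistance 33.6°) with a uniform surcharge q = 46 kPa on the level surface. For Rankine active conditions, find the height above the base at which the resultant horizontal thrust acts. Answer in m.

K_a = 0.2875.
Triangular part P₁ = ½K_aγH² = 107.6 at H/3 = 2.000 m; rectangular part P₂ = K_a q H = 79.35 at H/2 = 3.000 m.
ȳ = (P₁·2.000 + P₂·3.000)/(P₁+P₂) = 2.424 m.

2.42 m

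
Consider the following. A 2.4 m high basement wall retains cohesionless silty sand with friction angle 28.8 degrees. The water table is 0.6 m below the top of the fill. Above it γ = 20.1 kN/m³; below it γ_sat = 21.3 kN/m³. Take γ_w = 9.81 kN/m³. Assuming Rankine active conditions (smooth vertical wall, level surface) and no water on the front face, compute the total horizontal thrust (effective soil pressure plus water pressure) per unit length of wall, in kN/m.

K_a = tan²(45° − φ/2) = 0.3498.
γ' = 21.3 − 9.81 = 11.49 kN/m³. Depth below WT = 1.8 m.
σ'_h at WT = K_a γ d_w = 4.218 kPa; at base = 4.218 + K_a γ' × 1.8 = 11.45 kPa.
P₁ (0–0.6 m) = ½×4.218×0.6 = 1.265. P₂ (0.6–2.4 m) = ½(4.218+11.45)×1.8 = 14.10.
P_w = ½ γ_w h₂² = 0.5×9.81×1.8² = 15.89. Total = 1.265+14.10+15.89 = 31.26 kN/m.

31.3 kN/m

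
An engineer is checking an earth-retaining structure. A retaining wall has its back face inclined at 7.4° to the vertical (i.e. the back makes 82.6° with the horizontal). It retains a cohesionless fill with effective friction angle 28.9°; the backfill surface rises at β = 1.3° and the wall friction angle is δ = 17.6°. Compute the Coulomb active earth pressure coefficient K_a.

K_a = sin²(α+φ) / [sin²α · sin(α−δ) · (1 + √{sin(φ+δ)sin(φ−β) / (sin(α−δ)sin(α+β))})²].
With α = 82.6°, φ = 28.9°, δ = 17.6°, β = 1.3°: K_a = 0.3744.

0.374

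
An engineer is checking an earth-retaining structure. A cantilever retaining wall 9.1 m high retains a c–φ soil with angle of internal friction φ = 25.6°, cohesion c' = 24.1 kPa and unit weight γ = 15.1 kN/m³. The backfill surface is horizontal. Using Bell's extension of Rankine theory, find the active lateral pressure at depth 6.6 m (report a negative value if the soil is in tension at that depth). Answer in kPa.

9.17 kPa

K_a = (1 − sin φ)/(1 + sin φ) = 0.3966.
σ_a = K_a γ z − 2c√K_a = 0.3966×15.1×6.6 − 2×24.1×0.6297 = 9.168 kPa.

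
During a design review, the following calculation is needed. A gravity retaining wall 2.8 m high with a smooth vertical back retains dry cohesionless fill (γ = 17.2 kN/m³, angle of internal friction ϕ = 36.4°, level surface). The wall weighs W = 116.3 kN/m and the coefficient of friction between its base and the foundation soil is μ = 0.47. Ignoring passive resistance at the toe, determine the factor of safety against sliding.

3.18

K_a = tan²(45° − 36.4°/2) = 0.2552.
P_a = ½K_aγH² = 0.5×0.2552×17.2×2.8² = 17.20 kN/m, acting at H/3 = 0.9333 m above the base.
FS_sliding = μW / P_a = 0.47×116.3 / 17.20 = 3.177.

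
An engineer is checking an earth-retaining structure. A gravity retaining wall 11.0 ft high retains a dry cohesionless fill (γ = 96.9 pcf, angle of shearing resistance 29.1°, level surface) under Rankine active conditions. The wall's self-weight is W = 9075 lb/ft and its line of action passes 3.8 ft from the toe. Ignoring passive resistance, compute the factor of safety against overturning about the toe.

K_a = tan²(45° − 29.1°/2) = 0.3456.
P_a = ½K_aγH² = 0.5×0.3456×96.9×11.0² = 2026 lb/ft, acting at H/3 = 3.667 ft above the base.
Overturning moment M_o = P_a × H/3 = 2026 × 3.667 = 7429.
Resisting moment M_r = W × 3.8 = 9075 × 3.8 = 34480.
FS_overturning = M_r/M_o = 34480/7429 = 4.642.

4.64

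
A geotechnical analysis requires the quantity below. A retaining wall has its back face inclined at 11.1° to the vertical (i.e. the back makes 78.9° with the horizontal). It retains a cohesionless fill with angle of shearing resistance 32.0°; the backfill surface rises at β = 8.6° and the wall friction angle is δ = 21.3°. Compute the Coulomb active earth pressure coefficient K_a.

K_a = sin²(α+φ) / [sin²α · sin(α−δ) · (1 + √{sin(φ+δ)sin(φ−β) / (sin(α−δ)sin(α+β))})²].
With α = 78.9°, φ = 32.0°, δ = 21.3°, β = 8.6°: K_a = 0.4119.

0.412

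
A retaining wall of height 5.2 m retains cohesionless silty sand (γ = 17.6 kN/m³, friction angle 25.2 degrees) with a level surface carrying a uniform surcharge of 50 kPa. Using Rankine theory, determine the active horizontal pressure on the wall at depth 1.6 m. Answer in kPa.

31.5 kPa

K_a = (1 − sin φ)/(1 + sin φ) = 0.4027.
σ_v = γz + q = 17.6 × 1.6 + 50 = 78.16 kPa.
σ_h = K_a σ_v = 0.4027 × 78.16 = 31.48 kPa.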